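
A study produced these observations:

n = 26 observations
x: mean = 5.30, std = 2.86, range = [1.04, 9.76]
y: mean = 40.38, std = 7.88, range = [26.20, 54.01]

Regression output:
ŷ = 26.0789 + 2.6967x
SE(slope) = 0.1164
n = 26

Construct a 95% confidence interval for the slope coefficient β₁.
The 95% CI for β₁ is (2.4565, 2.9369)

Confidence interval for the slope:

The 95% CI for β₁ is: β̂₁ ± t*(α/2, n-2) × SE(β̂₁)

Step 1: Find critical t-value
- Confidence level = 0.95
- Degrees of freedom = n - 2 = 26 - 2 = 24
- t*(α/2, 24) = 2.0639

Step 2: Calculate margin of error
Margin = 2.0639 × 0.1164 = 0.2402

Step 3: Construct interval
CI = 2.6967 ± 0.2402
CI = (2.4565, 2.9369)

Interpretation: intervals built this way capture the true β₁ in 95% of repeated samples; here the plausible range for the per-unit effect of x on y is 2.4565 to 2.9369.
The interval does not include 0, suggesting a significant linear relationship.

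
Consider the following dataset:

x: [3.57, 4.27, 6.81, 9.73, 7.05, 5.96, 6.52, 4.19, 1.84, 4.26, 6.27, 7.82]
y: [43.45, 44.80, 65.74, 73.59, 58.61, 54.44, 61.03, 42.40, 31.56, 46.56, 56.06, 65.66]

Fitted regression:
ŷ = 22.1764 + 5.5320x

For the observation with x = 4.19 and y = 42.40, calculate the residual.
Residual = -2.9555

The residual is the difference between the actual value and the predicted value:

Residual = y - ŷ

Step 1: Calculate predicted value
ŷ = 22.1764 + 5.5320 × 4.19
ŷ = 45.3555

Step 2: Calculate residual
Residual = 42.40 - 45.3555
Residual = -2.9555

Interpretation: the model overestimates the actual value by 2.9555 at this point (negative residual → observation lies below the fitted line).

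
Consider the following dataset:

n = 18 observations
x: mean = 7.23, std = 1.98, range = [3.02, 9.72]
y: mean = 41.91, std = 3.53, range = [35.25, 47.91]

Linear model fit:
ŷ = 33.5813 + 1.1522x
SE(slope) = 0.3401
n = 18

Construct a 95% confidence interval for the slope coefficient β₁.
The 95% CI for β₁ is (0.4312, 1.8732)

Confidence interval for the slope:

The 95% CI for β₁ is: β̂₁ ± t*(α/2, n-2) × SE(β̂₁)

Step 1: Find critical t-value
- Confidence level = 0.95
- Degrees of freedom = n - 2 = 18 - 2 = 16
- t*(α/2, 16) = 2.1199

Step 2: Calculate margin of error
Margin = 2.1199 × 0.3401 = 0.7210

Step 3: Construct interval
CI = 1.1522 ± 0.7210
CI = (0.4312, 1.8732)

Interpretation: intervals built this way capture the true β₁ in 95% of repeated samples; here the plausible range for the per-unit effect of x on y is 0.4312 to 1.8732.
The interval does not include 0, suggesting a significant linear relationship.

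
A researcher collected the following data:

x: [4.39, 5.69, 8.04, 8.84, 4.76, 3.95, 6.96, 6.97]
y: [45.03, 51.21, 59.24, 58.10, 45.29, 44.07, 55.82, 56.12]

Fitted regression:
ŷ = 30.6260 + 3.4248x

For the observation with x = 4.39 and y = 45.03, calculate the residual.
Residual = -0.6309

The residual is the difference between the actual value and the predicted value:

Residual = y - ŷ

Step 1: Calculate predicted value
ŷ = 30.6260 + 3.4248 × 4.39
ŷ = 45.6609

Step 2: Calculate residual
Residual = 45.03 - 45.6609
Residual = -0.6309

Sign check: y < ŷ, so the point is below the line and the fit overestimates here.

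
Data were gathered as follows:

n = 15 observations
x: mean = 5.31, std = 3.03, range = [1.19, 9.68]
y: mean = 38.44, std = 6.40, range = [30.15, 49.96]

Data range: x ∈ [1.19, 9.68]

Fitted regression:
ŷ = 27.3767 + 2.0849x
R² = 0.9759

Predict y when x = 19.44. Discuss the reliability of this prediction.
ŷ = 67.9072 (extrapolation — x = 19.44 lies outside [1.19, 9.68], so reliability is low).

Prediction calculation:
ŷ = 27.3767 + 2.0849 × 19.44
ŷ = 67.9072

Reliability:
- Data range: x ∈ [1.19, 9.68]
- Prediction point: x = 19.44 is 9.76 units above the observed range → this is EXTRAPOLATION, not interpolation

Why that matters here:
- There are no observations near this x to validate the fitted line there
- The linear relationship may not hold outside the observed range

A defensible statement: 'if the linear trend continued to x = 19.44, y would be about 67.9072' — the premise is untested.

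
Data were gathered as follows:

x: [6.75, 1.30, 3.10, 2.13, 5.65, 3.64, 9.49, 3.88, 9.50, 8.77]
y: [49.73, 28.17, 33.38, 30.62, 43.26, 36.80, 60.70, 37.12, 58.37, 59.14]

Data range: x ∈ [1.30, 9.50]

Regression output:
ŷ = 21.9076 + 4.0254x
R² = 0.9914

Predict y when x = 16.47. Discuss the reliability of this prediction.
ŷ = 88.2059, but this is extrapolation (above the data range [1.30, 9.50]) and may be unreliable.

Prediction calculation:
ŷ = 21.9076 + 4.0254 × 16.47
ŷ = 88.2059

Reliability:
- Data range: x ∈ [1.30, 9.50]
- Prediction point: x = 16.47 is 6.97 units above the observed range → this is EXTRAPOLATION, not interpolation

Why that matters here:
- There are no observations near this x to validate the fitted line there
- The standard error of prediction grows with (x − x̄)², and x = 16.47 is far from x̄ = 5.42
- Real relationships often flatten, saturate, or turn nonlinear at extremes

A defensible statement: 'if the linear trend continued to x = 16.47, y would be about 88.2059' — the premise is untested.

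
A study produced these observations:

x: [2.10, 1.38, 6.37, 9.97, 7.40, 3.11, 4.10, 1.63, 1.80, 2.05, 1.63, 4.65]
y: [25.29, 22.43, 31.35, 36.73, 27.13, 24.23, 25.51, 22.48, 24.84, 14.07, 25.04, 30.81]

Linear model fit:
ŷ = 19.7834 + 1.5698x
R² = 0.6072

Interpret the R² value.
The model explains 60.72% of the variance in y (R² = 0.6072), leaving 39.28% unexplained; the fit is moderate.

The coefficient of determination R² is the fraction of the total variation in y that the fitted line accounts for.

Here R² = 0.6072:
- Explained: 60.72% of the variation in y
- Unexplained (residual): 100% − 60.72% = 39.28%
- Rule of thumb (below 0.3 weak; 0.3 to below 0.7 moderate; 0.7 and above strong) → moderate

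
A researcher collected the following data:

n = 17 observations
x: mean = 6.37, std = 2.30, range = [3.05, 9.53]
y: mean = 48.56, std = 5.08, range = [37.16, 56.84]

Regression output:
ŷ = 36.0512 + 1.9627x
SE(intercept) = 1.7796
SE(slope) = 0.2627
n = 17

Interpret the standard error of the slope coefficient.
SE(β̂₁) = 0.2627 is the estimated standard deviation of the slope estimate across repeated samples; relative to β̂₁ = 1.9627 that is 13.4%, a precise estimate.

What SE measures:
- The standard error quantifies the sampling variability of the coefficient estimate
- It is the estimated standard deviation of β̂₁ across hypothetical repeated samples of the same size
- Smaller SE → more precise estimate

Relative precision:
- SE / |β̂₁| = 0.2627 / 1.9627 = 13.4%
- Rule of thumb (under 20%: precise; 20% to under 50%: moderately precise; 50% or more: imprecise) → precise

Rough 95% range (±2 SE): 1.9627 ± 0.5254 → (1.4373, 2.4881).

What drives SE(β̂₁): wider spread of x values → smaller SE.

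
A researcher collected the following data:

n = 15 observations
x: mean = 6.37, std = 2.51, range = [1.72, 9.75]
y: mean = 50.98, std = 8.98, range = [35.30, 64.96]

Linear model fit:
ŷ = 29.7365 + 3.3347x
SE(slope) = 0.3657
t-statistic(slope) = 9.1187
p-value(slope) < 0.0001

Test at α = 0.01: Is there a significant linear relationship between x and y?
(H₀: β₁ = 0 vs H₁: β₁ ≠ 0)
Reject H₀: p-value < 0.0001 < α = 0.01. The linear relationship is significant at the 1% level.

Hypothesis test for the slope coefficient:

H₀: β₁ = 0 (no linear relationship)
H₁: β₁ ≠ 0 (linear relationship exists)

Test statistic: t = β̂₁ / SE(β̂₁) = 3.3347 / 0.3657 = 9.1187

With df = 13, the two-sided p-value for |t| = 9.1187 is <0.0001.

Decision rule: reject H₀ if p-value < α.
p-value < 0.0001 < α = 0.01 → reject H₀.

There is sufficient evidence at the 1% significance level to conclude that a linear relationship exists between x and y.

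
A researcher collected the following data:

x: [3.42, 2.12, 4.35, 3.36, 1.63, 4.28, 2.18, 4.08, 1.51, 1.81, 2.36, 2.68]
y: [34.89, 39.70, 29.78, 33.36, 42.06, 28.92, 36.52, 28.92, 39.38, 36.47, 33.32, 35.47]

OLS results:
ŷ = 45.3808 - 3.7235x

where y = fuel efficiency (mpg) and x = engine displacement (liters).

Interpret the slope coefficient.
An increase of one liter in engine displacement is associated with a 3.7235 mpg decrease in predicted fuel efficiency.

β₁ = -3.7235 is the change in predicted fuel efficiency (mpg) per additional liter of engine displacement.

Interpretation:
- Engine displacement up by 1 liter → predicted fuel efficiency decreases by 3.7235 mpg
- This is a linear approximation: the same per-unit change is assumed across the whole observed x range
- The sign (−) gives the direction; the magnitude 3.7235 gives the size of the effect per liter

The intercept β₀ = 45.3808 is the predicted fuel efficiency when engine displacement = 0; since the smallest observed x is 1.51, this is an extrapolation and mainly anchors the line.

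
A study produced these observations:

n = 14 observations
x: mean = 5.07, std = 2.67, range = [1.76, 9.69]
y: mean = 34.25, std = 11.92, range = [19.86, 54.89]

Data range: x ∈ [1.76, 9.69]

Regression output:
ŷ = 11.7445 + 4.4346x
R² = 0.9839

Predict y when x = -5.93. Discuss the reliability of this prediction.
The equation gives ŷ = -14.5527; however x = -5.93 is 7.69 units below the observed range, so this extrapolated value should not be trusted.

Prediction calculation:
ŷ = 11.7445 + 4.4346 × (-5.93)
ŷ = -14.5527

Reliability:
- Data range: x ∈ [1.76, 9.69]
- Prediction point: x = -5.93 is 7.69 units below the observed range → this is EXTRAPOLATION, not interpolation

Why that matters here:
- The standard error of prediction grows with (x − x̄)², and x = -5.93 is far from x̄ = 5.07
- There are no observations near this x to validate the fitted line there

Report the number if required, but flag clearly that it is an extrapolation.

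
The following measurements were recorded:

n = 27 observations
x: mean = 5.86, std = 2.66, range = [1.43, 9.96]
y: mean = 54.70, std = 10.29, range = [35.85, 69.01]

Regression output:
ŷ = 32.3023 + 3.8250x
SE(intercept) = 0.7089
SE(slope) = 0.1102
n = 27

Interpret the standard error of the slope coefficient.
SE(slope) = 0.1102 measures the uncertainty in the estimated slope. The coefficient is estimated precisely (SE/|β̂₁| = 2.9%).

SE(β̂₁) = s / √Sxx, where s is the residual standard deviation and Sxx = Σ(x − x̄)². It is the yardstick for how far β̂₁ = 3.8250 could plausibly be from the true slope.

Relative precision:
- SE / |β̂₁| = 0.1102 / 3.8250 = 2.9%
- Rule of thumb (under 20%: precise; 20% to under 50%: moderately precise; 50% or more: imprecise) → precise

Link to the t-test: t = β̂₁ / SE(β̂₁) = 3.8250 / 0.1102 = 34.7096, the statistic for H₀: β₁ = 0.

What drives SE(β̂₁): more residual scatter → larger SE.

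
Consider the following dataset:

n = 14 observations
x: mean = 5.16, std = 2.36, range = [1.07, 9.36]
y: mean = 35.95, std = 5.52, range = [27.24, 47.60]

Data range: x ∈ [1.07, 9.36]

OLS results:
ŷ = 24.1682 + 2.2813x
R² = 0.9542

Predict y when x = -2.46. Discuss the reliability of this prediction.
The equation gives ŷ = 18.5562; however x = -2.46 is 3.53 units below the observed range, so this extrapolated value should not be trusted.

Prediction calculation:
ŷ = 24.1682 + 2.2813 × (-2.46)
ŷ = 18.5562

Reliability:
- Data range: x ∈ [1.07, 9.36]
- Prediction point: x = -2.46 is 3.53 units below the observed range → this is EXTRAPOLATION, not interpolation

Why that matters here:
- There are no observations near this x to validate the fitted line there
- Real relationships often flatten, saturate, or turn nonlinear at extremes
- The standard error of prediction grows with (x − x̄)², and x = -2.46 is far from x̄ = 5.16

The R² = 0.9542 only validates the fit within [1.07, 9.36]; treat ŷ = 18.5562 with caution.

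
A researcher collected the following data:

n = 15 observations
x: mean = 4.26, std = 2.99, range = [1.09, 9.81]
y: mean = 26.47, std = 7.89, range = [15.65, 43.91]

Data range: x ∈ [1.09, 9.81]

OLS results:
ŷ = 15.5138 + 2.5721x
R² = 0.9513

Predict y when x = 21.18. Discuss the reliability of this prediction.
The equation gives ŷ = 69.9909; however x = 21.18 is 11.37 units above the observed range, so this extrapolated value should not be trusted.

Prediction calculation:
ŷ = 15.5138 + 2.5721 × 21.18
ŷ = 69.9909

Reliability:
- Data range: x ∈ [1.09, 9.81]
- Prediction point: x = 21.18 is 11.37 units above the observed range → this is EXTRAPOLATION, not interpolation

Why that matters here:
- There are no observations near this x to validate the fitted line there
- The standard error of prediction grows with (x − x̄)², and x = 21.18 is far from x̄ = 4.26

A defensible statement: 'if the linear trend continued to x = 21.18, y would be about 69.9909' — the premise is untested.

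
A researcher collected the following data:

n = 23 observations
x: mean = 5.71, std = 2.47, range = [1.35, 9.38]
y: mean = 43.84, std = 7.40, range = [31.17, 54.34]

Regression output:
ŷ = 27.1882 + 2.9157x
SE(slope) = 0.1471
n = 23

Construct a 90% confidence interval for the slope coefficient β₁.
The 90% CI for β₁ is (2.6626, 3.1688)

Confidence interval for the slope:

The 90% CI for β₁ is: β̂₁ ± t*(α/2, n-2) × SE(β̂₁)

Step 1: Find critical t-value
- Confidence level = 0.9
- Degrees of freedom = n - 2 = 23 - 2 = 21
- t*(α/2, 21) = 1.7207

Step 2: Calculate margin of error
Margin = 1.7207 × 0.1471 = 0.2531

Step 3: Construct interval
CI = 2.9157 ± 0.2531
CI = (2.6626, 3.1688)

Interpretation: intervals built this way capture the true β₁ in 90% of repeated samples; here the plausible range for the per-unit effect of x on y is 2.6626 to 3.1688.
Both endpoints are positive, so the data support a genuinely positive slope at this confidence level.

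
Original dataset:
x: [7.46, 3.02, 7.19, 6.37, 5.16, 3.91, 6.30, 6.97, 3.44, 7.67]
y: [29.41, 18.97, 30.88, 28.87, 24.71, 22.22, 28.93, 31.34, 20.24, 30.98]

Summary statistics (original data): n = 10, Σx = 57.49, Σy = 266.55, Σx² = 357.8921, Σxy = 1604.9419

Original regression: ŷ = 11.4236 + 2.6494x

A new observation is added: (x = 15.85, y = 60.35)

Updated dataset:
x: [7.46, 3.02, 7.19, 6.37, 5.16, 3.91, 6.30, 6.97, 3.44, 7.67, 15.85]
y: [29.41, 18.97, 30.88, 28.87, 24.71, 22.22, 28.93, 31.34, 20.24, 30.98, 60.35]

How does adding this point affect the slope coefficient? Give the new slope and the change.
Adding the point moves β₁ from 2.6494 to 3.1794, i.e. it increases by 0.5300 (+20.0%).

x = 15.85 lies well outside the original x-range [3.02, 7.67] (x̄ ≈ 5.75), so this observation has high leverage and can move the slope substantially.

Step 1: Update the sums with the new point (n goes from 10 to 11)
Σx  = 57.49 + 15.85 = 73.34
Σy  = 266.55 + 60.35 = 326.90
Σx² = 357.8921 + 15.85² = 357.8921 + 251.2225 = 609.1146
Σxy = 1604.9419 + 15.85×60.35 = 1604.9419 + 956.5475 = 2561.4894

Step 2: Recompute the slope with b₁ = (nΣxy − ΣxΣy) / (nΣx² − (Σx)²)
Numerator   = 11×2561.4894 − 73.34×326.90 = 28176.3834 − 23974.8460 = 4201.5374
Denominator = 11×609.1146 − 73.34² = 6700.2606 − 5378.7556 = 1321.5050
b₁(new) = 4201.5374 / 1321.5050 = 3.1794

(Same formula on the original sums: (10×1604.9419 − 57.49×266.55) / (10×357.8921 − 57.49²) = 725.4595 / 273.8209 = 2.6494, matching the given fit.)

Step 3: Change in slope
Δβ₁ = 3.1794 − 2.6494 = +0.5300
Relative change = +0.5300 / 2.6494 × 100% = +20.0%
→ the slope increases when the point is added.

A high-leverage point only changes the slope if it is off the original line; here y = 60.35 is above the original trend, so the slope increases.
In practice: check such a point for data-entry or measurement error; investigate whether it comes from the same population as the rest of the sample.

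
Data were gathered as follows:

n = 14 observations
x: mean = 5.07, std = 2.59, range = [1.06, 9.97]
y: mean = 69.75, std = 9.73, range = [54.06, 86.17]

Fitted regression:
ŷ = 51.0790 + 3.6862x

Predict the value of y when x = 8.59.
ŷ = 82.7435

Plug x = 8.59 into the fitted line:

ŷ = 51.0790 + 3.6862 × 8.59
ŷ = 51.0790 + 31.6645
ŷ = 82.7435

This is the fitted mean response at that x — an individual observation would come with a wider prediction interval.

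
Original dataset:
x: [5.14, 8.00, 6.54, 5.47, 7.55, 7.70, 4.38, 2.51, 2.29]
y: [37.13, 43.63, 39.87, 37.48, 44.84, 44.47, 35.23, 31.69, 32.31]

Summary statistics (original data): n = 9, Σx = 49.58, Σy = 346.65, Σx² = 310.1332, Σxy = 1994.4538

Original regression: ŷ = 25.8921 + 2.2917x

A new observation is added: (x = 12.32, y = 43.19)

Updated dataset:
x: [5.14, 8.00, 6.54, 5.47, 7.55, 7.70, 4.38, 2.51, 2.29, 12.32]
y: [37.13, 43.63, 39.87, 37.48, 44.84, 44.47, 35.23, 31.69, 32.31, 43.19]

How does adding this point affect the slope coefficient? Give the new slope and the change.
The slope changes from 2.2917 to 1.4405 (change of -0.8512, or -37.1%).

The new point has HIGH LEVERAGE: x = 12.32 is far from the original mean x̄ = 49.58/9 ≈ 5.51 (original range [2.29, 8.00]).

Step 1: Update the sums with the new point (n goes from 9 to 10)
Σx  = 49.58 + 12.32 = 61.90
Σy  = 346.65 + 43.19 = 389.84
Σx² = 310.1332 + 12.32² = 310.1332 + 151.7824 = 461.9156
Σxy = 1994.4538 + 12.32×43.19 = 1994.4538 + 532.1008 = 2526.5546

Step 2: Recompute the slope with b₁ = (nΣxy − ΣxΣy) / (nΣx² − (Σx)²)
Numerator   = 10×2526.5546 − 61.90×389.84 = 25265.5460 − 24131.0960 = 1134.4500
Denominator = 10×461.9156 − 61.90² = 4619.1560 − 3831.6100 = 787.5460
b₁(new) = 1134.4500 / 787.5460 = 1.4405

(Same formula on the original sums: (9×1994.4538 − 49.58×346.65) / (9×310.1332 − 49.58²) = 763.1772 / 333.0224 = 2.2917, matching the given fit.)

Step 3: Change in slope
Δβ₁ = 1.4405 − 2.2917 = -0.8512
Relative change = -0.8512 / 2.2917 × 100% = -37.1%
→ the slope decreases when the point is added.

A high-leverage point only changes the slope if it is off the original line; here y = 43.19 is below the original trend, so the slope decreases.
In practice: investigate whether it comes from the same population as the rest of the sample.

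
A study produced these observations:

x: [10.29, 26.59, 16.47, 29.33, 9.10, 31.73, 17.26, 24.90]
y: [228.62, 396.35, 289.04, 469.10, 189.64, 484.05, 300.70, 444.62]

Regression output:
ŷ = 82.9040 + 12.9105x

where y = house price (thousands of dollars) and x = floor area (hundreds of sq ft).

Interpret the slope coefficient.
An increase of one hundred sq ft in floor area is associated with a 12.9105 thousand dollars increase in predicted house price.

β₁ = 12.9105 is the change in predicted house price (thousand dollars) per additional hundred sq ft of floor area.

Interpretation:
- Floor area up by 1 hundred sq ft → predicted house price increases by 12.9105 thousand dollars
- The effect is assumed constant over the observed range of x (linearity)
- The sign (+) gives the direction; the magnitude 12.9105 gives the size of the effect per hundred sq ft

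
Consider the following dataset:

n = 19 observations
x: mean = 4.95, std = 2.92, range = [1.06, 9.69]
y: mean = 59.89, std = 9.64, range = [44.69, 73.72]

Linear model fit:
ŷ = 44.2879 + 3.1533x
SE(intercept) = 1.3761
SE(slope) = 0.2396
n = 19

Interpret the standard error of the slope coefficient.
SE(slope) = 0.2396 measures the uncertainty in the estimated slope. The coefficient is estimated precisely (SE/|β̂₁| = 7.6%).

SE(β̂₁) = 0.2396 says: if we drew many samples of n = 19 from the same population and refit each time, the fitted slopes would scatter with a standard deviation of roughly 0.2396 around the true β₁.

Relative precision:
- SE / |β̂₁| = 0.2396 / 3.1533 = 7.6%
- Rule of thumb (under 20%: precise; 20% to under 50%: moderately precise; 50% or more: imprecise) → precise

Link to the t-test: t = β̂₁ / SE(β̂₁) = 3.1533 / 0.2396 = 13.1607, the statistic for H₀: β₁ = 0.

What drives SE(β̂₁): more residual scatter → larger SE; larger n (here n = 19) → smaller SE.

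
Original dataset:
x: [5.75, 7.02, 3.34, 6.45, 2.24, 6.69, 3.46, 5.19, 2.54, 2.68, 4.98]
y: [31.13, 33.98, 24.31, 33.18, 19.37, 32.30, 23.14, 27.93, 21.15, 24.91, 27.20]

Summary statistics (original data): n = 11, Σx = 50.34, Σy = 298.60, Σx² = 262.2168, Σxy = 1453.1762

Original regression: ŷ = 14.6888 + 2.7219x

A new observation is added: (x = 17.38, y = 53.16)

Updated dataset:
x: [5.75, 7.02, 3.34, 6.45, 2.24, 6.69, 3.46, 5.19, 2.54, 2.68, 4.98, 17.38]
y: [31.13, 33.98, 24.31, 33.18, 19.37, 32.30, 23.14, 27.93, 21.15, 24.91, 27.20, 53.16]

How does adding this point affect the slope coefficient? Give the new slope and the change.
New slope β₁ = 2.1525 versus 2.7219 before: a change of -0.5694 (-20.9%).

x = 17.38 lies well outside the original x-range [2.24, 7.02] (x̄ ≈ 4.58), so this observation has high leverage and can move the slope substantially.

Step 1: Update the sums with the new point (n goes from 11 to 12)
Σx  = 50.34 + 17.38 = 67.72
Σy  = 298.60 + 53.16 = 351.76
Σx² = 262.2168 + 17.38² = 262.2168 + 302.0644 = 564.2812
Σxy = 1453.1762 + 17.38×53.16 = 1453.1762 + 923.9208 = 2377.0970

Step 2: Recompute the slope with b₁ = (nΣxy − ΣxΣy) / (nΣx² − (Σx)²)
Numerator   = 12×2377.0970 − 67.72×351.76 = 28525.1640 − 23821.1872 = 4703.9768
Denominator = 12×564.2812 − 67.72² = 6771.3744 − 4585.9984 = 2185.3760
b₁(new) = 4703.9768 / 2185.3760 = 2.1525

(Same formula on the original sums: (11×1453.1762 − 50.34×298.60) / (11×262.2168 − 50.34²) = 953.4142 / 350.2692 = 2.7219, matching the given fit.)

Step 3: Change in slope
Δβ₁ = 2.1525 − 2.7219 = -0.5694
Relative change = -0.5694 / 2.7219 × 100% = -20.9%
→ the slope decreases when the point is added.

Because the point sits below the extension of the original line at a high-leverage x, it tilts the fit down.
In practice: check such a point for data-entry or measurement error.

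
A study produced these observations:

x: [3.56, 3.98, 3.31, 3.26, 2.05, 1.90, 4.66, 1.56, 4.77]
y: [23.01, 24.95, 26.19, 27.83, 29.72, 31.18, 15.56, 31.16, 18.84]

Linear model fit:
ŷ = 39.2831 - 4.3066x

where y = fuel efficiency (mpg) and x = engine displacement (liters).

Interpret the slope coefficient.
For each additional liter of engine displacement, predicted fuel efficiency decreases by approximately 4.3066 mpg.

The slope β₁ = -4.3066 gives the rate at which the fitted fuel efficiency changes with engine displacement.

Interpretation:
- Engine displacement up by 1 liter → predicted fuel efficiency decreases by 4.3066 mpg
- This is a linear approximation: the same per-unit change is assumed across the whole observed x range

(β₀ = 39.2831 is the fitted value at x = 0 and is not part of the slope interpretation.)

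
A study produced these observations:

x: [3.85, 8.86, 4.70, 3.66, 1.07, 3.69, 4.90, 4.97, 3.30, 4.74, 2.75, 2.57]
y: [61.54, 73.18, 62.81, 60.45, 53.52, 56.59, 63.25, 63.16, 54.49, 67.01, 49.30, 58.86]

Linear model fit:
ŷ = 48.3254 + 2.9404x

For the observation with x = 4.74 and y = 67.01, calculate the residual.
Residual = 4.7471

The residual is the difference between the actual value and the predicted value:

Residual = y - ŷ

Step 1: Calculate predicted value
ŷ = 48.3254 + 2.9404 × 4.74
ŷ = 62.2629

Step 2: Calculate residual
Residual = 67.01 - 62.2629
Residual = 4.7471

The residual is positive, so the observed y = 67.01 sits above the regression line (the line underestimates it by 4.7471).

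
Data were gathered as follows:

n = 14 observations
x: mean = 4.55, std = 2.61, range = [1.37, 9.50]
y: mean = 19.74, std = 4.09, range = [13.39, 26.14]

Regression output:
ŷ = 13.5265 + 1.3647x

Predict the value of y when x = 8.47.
ŷ = 25.0855

x = 8.47 lies inside the observed range [1.37, 9.50], so the fitted equation applies directly:

ŷ = 13.5265 + 1.3647 × 8.47
ŷ = 13.5265 + 11.5590
ŷ = 25.0855

This is a point prediction; actual observations scatter around it by roughly the residual standard deviation.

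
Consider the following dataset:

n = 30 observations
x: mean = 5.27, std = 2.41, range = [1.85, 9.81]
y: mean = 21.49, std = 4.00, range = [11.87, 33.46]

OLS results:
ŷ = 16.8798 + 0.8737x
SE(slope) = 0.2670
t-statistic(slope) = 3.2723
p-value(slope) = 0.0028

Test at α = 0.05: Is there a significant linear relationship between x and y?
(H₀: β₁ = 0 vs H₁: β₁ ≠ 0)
Reject H₀: p-value = 0.0028 < α = 0.05. The linear relationship is significant at the 5% level.

Hypothesis test for the slope coefficient:

H₀: β₁ = 0 (no linear relationship)
H₁: β₁ ≠ 0 (linear relationship exists)

Test statistic: t = β̂₁ / SE(β̂₁) = 0.8737 / 0.2670 = 3.2723

With df = 28, the two-sided p-value for |t| = 3.2723 is 0.0028.

Decision rule: reject H₀ if p-value < α.
p-value = 0.0028 < α = 0.05 → reject H₀.

At α = 0.05 the data do provide convincing evidence of a nonzero slope.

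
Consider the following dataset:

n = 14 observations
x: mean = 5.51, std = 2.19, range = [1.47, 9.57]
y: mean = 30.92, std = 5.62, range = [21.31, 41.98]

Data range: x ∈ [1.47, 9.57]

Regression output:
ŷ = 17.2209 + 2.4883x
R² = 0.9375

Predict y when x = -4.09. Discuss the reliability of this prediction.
ŷ = 7.0438 (extrapolation — x = -4.09 lies outside [1.47, 9.57], so reliability is low).

Prediction calculation:
ŷ = 17.2209 + 2.4883 × (-4.09)
ŷ = 7.0438

Reliability:
- Data range: x ∈ [1.47, 9.57]
- Prediction point: x = -4.09 is 5.56 units below the observed range → this is EXTRAPOLATION, not interpolation

Why that matters here:
- Real relationships often flatten, saturate, or turn nonlinear at extremes
- There are no observations near this x to validate the fitted line there

A defensible statement: 'if the linear trend continued to x = -4.09, y would be about 7.0438' — the premise is untested.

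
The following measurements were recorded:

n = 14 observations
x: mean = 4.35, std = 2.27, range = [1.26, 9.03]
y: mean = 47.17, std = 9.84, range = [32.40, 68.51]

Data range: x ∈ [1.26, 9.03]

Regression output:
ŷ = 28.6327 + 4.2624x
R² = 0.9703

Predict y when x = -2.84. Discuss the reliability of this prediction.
ŷ = 16.5275, but this is extrapolation (below the data range [1.26, 9.03]) and may be unreliable.

Prediction calculation:
ŷ = 28.6327 + 4.2624 × (-2.84)
ŷ = 16.5275

Reliability:
- Data range: x ∈ [1.26, 9.03]
- Prediction point: x = -2.84 is 4.10 units below the observed range → this is EXTRAPOLATION, not interpolation

Why that matters here:
- The linear relationship may not hold outside the observed range
- The standard error of prediction grows with (x − x̄)², and x = -2.84 is far from x̄ = 4.35
- R² describes fit only over the sampled x values; it says nothing about behaviour beyond them

The R² = 0.9703 only validates the fit within [1.26, 9.03]; treat ŷ = 16.5275 with caution.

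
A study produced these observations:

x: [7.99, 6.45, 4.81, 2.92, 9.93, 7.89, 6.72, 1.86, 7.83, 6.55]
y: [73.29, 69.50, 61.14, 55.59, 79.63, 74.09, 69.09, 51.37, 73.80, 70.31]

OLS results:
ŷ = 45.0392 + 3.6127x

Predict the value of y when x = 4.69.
ŷ = 61.9828

To predict y for x = 4.69, substitute into the regression equation:

ŷ = 45.0392 + 3.6127 × 4.69
ŷ = 45.0392 + 16.9436
ŷ = 61.9828

This is a point prediction; actual observations scatter around it by roughly the residual standard deviation.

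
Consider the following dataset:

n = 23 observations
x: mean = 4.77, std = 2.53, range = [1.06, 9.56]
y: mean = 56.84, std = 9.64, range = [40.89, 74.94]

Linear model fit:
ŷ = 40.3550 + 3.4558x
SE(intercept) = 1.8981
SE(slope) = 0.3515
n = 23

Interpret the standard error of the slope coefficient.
SE(slope) = 0.3515 measures the uncertainty in the estimated slope. The coefficient is estimated precisely (SE/|β̂₁| = 10.2%).

What SE measures:
- The standard error quantifies the sampling variability of the coefficient estimate
- It is the estimated standard deviation of β̂₁ across hypothetical repeated samples of the same size
- Smaller SE → more precise estimate

Relative precision:
- SE / |β̂₁| = 0.3515 / 3.4558 = 10.2%
- Rule of thumb (under 20%: precise; 20% to under 50%: moderately precise; 50% or more: imprecise) → precise

Link to interval estimation: a confidence interval for β₁ is β̂₁ ± t* × 0.3515, so SE sets the half-width per unit of t*.

What drives SE(β̂₁): larger n (here n = 23) → smaller SE; more residual scatter → larger SE.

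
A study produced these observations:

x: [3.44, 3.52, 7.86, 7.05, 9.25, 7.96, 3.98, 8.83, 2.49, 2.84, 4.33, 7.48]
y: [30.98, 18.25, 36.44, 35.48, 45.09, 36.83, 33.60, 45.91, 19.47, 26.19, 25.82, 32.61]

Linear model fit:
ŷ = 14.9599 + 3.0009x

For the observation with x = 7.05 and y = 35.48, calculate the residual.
Residual = -0.6362

The residual is the difference between the actual value and the predicted value:

Residual = y - ŷ

Step 1: Calculate predicted value
ŷ = 14.9599 + 3.0009 × 7.05
ŷ = 36.1162

Step 2: Calculate residual
Residual = 35.48 - 36.1162
Residual = -0.6362

Sign check: y < ŷ, so the point is below the line and the fit overestimates here.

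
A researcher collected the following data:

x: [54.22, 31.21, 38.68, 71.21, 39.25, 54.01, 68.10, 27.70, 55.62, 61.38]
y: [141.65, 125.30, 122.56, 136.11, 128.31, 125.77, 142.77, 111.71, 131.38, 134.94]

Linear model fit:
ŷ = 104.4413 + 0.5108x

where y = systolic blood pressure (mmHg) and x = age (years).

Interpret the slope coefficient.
On average, blood pressure is about 0.5108 mmHg higher for every extra year of age.

The slope β₁ = 0.5108 gives the rate at which the fitted blood pressure changes with age.

Interpretation:
- Age up by 1 year → predicted blood pressure increases by 0.5108 mmHg
- This is a linear approximation: the same per-unit change is assumed across the whole observed x range

(β₀ = 104.4413 is the fitted value at x = 0 and is not part of the slope interpretation.)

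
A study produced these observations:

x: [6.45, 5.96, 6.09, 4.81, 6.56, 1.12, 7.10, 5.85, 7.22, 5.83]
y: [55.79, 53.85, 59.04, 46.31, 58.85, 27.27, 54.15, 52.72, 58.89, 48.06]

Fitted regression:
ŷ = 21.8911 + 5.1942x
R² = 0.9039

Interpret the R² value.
The model explains 90.39% of the variance in y (R² = 0.9039), leaving 9.61% unexplained; the fit is strong.

The coefficient of determination R² is the fraction of the total variation in y that the fitted line accounts for.

Here R² = 0.9039:
- Explained: 90.39% of the variation in y
- Unexplained (residual): 100% − 90.39% = 9.61%
- Rule of thumb (below 0.3 weak; 0.3 to below 0.7 moderate; 0.7 and above strong) → strong

Calculation: R² = 1 − (SS_res / SS_tot), where SS_res is the sum of squared residuals and SS_tot the total sum of squares.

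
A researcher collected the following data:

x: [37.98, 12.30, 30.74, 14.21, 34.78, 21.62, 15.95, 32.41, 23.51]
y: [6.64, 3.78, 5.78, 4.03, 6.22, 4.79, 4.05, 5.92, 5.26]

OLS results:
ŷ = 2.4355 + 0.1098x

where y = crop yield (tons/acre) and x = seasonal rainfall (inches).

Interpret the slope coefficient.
For each additional inch of rainfall, predicted crop yield increases by approximately 0.1098 tons/acre.

The slope coefficient β₁ = 0.1098 represents the marginal effect of rainfall on crop yield.

Interpretation:
- Rainfall up by 1 inch → predicted crop yield increases by 0.1098 tons/acre
- This is a linear approximation: the same per-unit change is assumed across the whole observed x range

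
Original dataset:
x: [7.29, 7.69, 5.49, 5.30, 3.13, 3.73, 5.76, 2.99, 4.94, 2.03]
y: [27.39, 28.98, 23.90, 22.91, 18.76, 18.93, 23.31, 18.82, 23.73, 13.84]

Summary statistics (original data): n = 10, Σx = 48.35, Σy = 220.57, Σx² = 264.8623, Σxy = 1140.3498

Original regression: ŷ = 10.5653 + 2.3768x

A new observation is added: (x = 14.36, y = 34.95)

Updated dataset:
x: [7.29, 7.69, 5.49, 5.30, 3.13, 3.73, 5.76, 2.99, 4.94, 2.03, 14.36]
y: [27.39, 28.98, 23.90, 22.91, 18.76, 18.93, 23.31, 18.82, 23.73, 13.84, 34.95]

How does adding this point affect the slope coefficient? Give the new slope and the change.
New slope β₁ = 1.6337 versus 2.3768 before: a change of -0.7431 (-31.3%).

x = 14.36 lies well outside the original x-range [2.03, 7.69] (x̄ ≈ 4.84), so this observation has high leverage and can move the slope substantially.

Step 1: Update the sums with the new point (n goes from 10 to 11)
Σx  = 48.35 + 14.36 = 62.71
Σy  = 220.57 + 34.95 = 255.52
Σx² = 264.8623 + 14.36² = 264.8623 + 206.2096 = 471.0719
Σxy = 1140.3498 + 14.36×34.95 = 1140.3498 + 501.8820 = 1642.2318

Step 2: Recompute the slope with b₁ = (nΣxy − ΣxΣy) / (nΣx² − (Σx)²)
Numerator   = 11×1642.2318 − 62.71×255.52 = 18064.5498 − 16023.6592 = 2040.8906
Denominator = 11×471.0719 − 62.71² = 5181.7909 − 3932.5441 = 1249.2468
b₁(new) = 2040.8906 / 1249.2468 = 1.6337

(Same formula on the original sums: (10×1140.3498 − 48.35×220.57) / (10×264.8623 − 48.35²) = 738.9385 / 310.9005 = 2.3768, matching the given fit.)

Step 3: Change in slope
Δβ₁ = 1.6337 − 2.3768 = -0.7431
Relative change = -0.7431 / 2.3768 × 100% = -31.3%
→ the slope decreases when the point is added.

Because the point sits below the extension of the original line at a high-leverage x, it tilts the fit down.
In practice: check such a point for data-entry or measurement error.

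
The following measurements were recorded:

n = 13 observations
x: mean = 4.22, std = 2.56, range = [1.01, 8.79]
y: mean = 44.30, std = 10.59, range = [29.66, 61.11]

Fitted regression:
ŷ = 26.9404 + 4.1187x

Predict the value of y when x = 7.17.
ŷ = 56.4715

Plug x = 7.17 into the fitted line:

ŷ = 26.9404 + 4.1187 × 7.17
ŷ = 26.9404 + 29.5311
ŷ = 56.4715

This is a point prediction; actual observations scatter around it by roughly the residual standard deviation.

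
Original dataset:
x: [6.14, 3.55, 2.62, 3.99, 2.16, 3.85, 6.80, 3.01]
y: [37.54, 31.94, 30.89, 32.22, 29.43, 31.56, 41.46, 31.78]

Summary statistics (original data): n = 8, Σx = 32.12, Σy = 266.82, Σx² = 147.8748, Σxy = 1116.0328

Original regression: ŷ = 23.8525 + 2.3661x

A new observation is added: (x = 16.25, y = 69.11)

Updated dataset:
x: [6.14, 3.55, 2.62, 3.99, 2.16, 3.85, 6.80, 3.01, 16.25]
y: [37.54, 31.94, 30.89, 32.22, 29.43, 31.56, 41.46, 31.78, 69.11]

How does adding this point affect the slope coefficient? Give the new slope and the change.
The slope changes from 2.3661 to 2.8533 (change of +0.4872, or +20.6%).

The new point has HIGH LEVERAGE: x = 16.25 is far from the original mean x̄ = 32.12/8 ≈ 4.02 (original range [2.16, 6.80]).

Step 1: Update the sums with the new point (n goes from 8 to 9)
Σx  = 32.12 + 16.25 = 48.37
Σy  = 266.82 + 69.11 = 335.93
Σx² = 147.8748 + 16.25² = 147.8748 + 264.0625 = 411.9373
Σxy = 1116.0328 + 16.25×69.11 = 1116.0328 + 1123.0375 = 2239.0703

Step 2: Recompute the slope with b₁ = (nΣxy − ΣxΣy) / (nΣx² − (Σx)²)
Numerator   = 9×2239.0703 − 48.37×335.93 = 20151.6327 − 16248.9341 = 3902.6986
Denominator = 9×411.9373 − 48.37² = 3707.4357 − 2339.6569 = 1367.7788
b₁(new) = 3902.6986 / 1367.7788 = 2.8533

(Same formula on the original sums: (8×1116.0328 − 32.12×266.82) / (8×147.8748 − 32.12²) = 358.0040 / 151.3040 = 2.3661, matching the given fit.)

Step 3: Change in slope
Δβ₁ = 2.8533 − 2.3661 = +0.4872
Relative change = +0.4872 / 2.3661 × 100% = +20.6%
→ the slope increases when the point is added.

Because the point sits above the extension of the original line at a high-leverage x, it tilts the fit up.
In practice: check such a point for data-entry or measurement error.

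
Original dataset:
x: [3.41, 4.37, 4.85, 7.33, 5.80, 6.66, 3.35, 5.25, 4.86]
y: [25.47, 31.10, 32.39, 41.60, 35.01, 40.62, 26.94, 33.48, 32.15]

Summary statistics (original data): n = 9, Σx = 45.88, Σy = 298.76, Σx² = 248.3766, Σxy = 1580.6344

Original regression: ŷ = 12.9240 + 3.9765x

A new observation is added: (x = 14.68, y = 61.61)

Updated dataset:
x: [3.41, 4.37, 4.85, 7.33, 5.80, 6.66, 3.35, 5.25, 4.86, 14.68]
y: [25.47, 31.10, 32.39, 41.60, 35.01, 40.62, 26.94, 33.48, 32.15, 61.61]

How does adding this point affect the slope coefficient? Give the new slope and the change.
The slope changes from 3.9765 to 3.1162 (change of -0.8603, or -21.6%).

x = 14.68 lies well outside the original x-range [3.35, 7.33] (x̄ ≈ 5.10), so this observation has high leverage and can move the slope substantially.

Step 1: Update the sums with the new point (n goes from 9 to 10)
Σx  = 45.88 + 14.68 = 60.56
Σy  = 298.76 + 61.61 = 360.37
Σx² = 248.3766 + 14.68² = 248.3766 + 215.5024 = 463.8790
Σxy = 1580.6344 + 14.68×61.61 = 1580.6344 + 904.4348 = 2485.0692

Step 2: Recompute the slope with b₁ = (nΣxy − ΣxΣy) / (nΣx² − (Σx)²)
Numerator   = 10×2485.0692 − 60.56×360.37 = 24850.6920 − 21824.0072 = 3026.6848
Denominator = 10×463.8790 − 60.56² = 4638.7900 − 3667.5136 = 971.2764
b₁(new) = 3026.6848 / 971.2764 = 3.1162

(Same formula on the original sums: (9×1580.6344 − 45.88×298.76) / (9×248.3766 − 45.88²) = 518.6008 / 130.4150 = 3.9765, matching the given fit.)

Step 3: Change in slope
Δβ₁ = 3.1162 − 3.9765 = -0.8603
Relative change = -0.8603 / 3.9765 × 100% = -21.6%
→ the slope decreases when the point is added.

Because the point sits below the extension of the original line at a high-leverage x, it tilts the fit down.
In practice: check such a point for data-entry or measurement error.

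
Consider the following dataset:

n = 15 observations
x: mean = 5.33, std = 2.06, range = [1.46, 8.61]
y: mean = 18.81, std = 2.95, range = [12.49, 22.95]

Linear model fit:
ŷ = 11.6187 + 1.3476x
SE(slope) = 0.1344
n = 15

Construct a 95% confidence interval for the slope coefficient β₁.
The 95% CI for β₁ is (1.0572, 1.6380)

Confidence interval for the slope:

The 95% CI for β₁ is: β̂₁ ± t*(α/2, n-2) × SE(β̂₁)

Step 1: Find critical t-value
- Confidence level = 0.95
- Degrees of freedom = n - 2 = 15 - 2 = 13
- t*(α/2, 13) = 2.1604

Step 2: Calculate margin of error
Margin = 2.1604 × 0.1344 = 0.2904

Step 3: Construct interval
CI = 1.3476 ± 0.2904
CI = (1.0572, 1.6380)

Interpretation: We are 95% confident that the true slope β₁ lies between 1.0572 and 1.6380.
Since 0 is outside the interval, a two-sided test at α = 0.05 would reject H₀: β₁ = 0.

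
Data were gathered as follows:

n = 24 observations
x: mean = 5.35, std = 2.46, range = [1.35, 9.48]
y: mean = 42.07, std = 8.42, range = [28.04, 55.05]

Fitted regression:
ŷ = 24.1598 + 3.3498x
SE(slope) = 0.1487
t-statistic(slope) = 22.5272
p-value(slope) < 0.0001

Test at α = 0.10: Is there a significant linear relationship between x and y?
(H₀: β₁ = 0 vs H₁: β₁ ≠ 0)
Reject H₀: p-value < 0.0001 < α = 0.10. The linear relationship is significant at the 10% level.

Hypothesis test for the slope coefficient:

H₀: β₁ = 0 (no linear relationship)
H₁: β₁ ≠ 0 (linear relationship exists)

Test statistic: t = β̂₁ / SE(β̂₁) = 3.3498 / 0.1487 = 22.5272

The p-value (<0.0001) is the probability, under H₀, of a t-statistic at least as extreme as |t| = 22.5272 (two-sided, df = n − 2 = 22).

Decision rule: reject H₀ if p-value < α.
p-value < 0.0001 < α = 0.10 → reject H₀.

At α = 0.10 the data do provide convincing evidence of a nonzero slope.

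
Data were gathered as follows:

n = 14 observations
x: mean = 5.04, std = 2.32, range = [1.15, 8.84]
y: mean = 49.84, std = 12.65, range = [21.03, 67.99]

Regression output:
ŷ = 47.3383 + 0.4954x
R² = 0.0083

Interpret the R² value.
R² = 0.0083 means 0.83% of the variation in y is explained by the linear relationship with x. This indicates a weak fit.

The coefficient of determination R² is the fraction of the total variation in y that the fitted line accounts for.

Here R² = 0.0083:
- Explained: 0.83% of the variation in y
- Unexplained (residual): 100% − 0.83% = 99.17%
- Rule of thumb (below 0.3 weak; 0.3 to below 0.7 moderate; 0.7 and above strong) → weak

Calculation: R² = 1 − (SS_res / SS_tot), where SS_res is the sum of squared residuals and SS_tot the total sum of squares.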